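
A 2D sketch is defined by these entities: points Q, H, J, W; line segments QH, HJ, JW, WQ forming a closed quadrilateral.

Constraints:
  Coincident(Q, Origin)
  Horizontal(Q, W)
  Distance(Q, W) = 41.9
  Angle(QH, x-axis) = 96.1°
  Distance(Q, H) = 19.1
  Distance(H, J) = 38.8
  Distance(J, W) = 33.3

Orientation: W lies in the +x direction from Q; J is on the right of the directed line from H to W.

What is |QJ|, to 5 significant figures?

21.257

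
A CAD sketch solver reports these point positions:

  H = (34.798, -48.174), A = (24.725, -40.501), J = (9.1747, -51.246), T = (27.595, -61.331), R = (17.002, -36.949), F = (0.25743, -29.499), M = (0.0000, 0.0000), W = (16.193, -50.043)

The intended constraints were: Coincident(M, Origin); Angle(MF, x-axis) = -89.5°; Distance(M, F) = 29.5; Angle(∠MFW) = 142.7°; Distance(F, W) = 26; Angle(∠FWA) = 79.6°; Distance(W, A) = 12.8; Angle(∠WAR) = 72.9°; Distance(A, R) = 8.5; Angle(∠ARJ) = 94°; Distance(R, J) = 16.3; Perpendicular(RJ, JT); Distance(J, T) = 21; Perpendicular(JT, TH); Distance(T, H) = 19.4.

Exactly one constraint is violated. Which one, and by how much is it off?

Distance(T, H) = 19.4 — off by 4.40.

M = (0.00, 0.00) ✓; MF at -89.50° ✓; |MF| = 29.50 ✓; ∠MFW = 142.7° ✓; |FW| = 26.00 ✓; ∠FWA = 79.60° ✓; |WA| = 12.80 ✓; ∠WAR = 72.90° ✓; |AR| = 8.501 ✓; ∠ARJ = 94.00° ✓; |RJ| = 16.30 ✓; ∠(RJ, JT) = 90.00° ✓; |JT| = 21.00 ✓; ∠(JT, TH) = 90.00° ✓; |TH| = 15.00 ✗.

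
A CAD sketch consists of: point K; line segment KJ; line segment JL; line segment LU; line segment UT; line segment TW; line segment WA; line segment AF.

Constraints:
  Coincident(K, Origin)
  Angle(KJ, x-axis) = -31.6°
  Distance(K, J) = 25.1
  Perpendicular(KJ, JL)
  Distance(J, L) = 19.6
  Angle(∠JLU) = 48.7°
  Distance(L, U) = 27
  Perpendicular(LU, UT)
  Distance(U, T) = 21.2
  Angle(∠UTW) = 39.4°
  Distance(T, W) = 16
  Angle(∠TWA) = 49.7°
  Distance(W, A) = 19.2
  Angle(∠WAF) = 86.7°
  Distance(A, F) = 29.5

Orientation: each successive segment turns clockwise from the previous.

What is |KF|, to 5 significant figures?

40.454

∠TWA = 49.7° gives WA at 106.20° from the x-axis; with |WA| = 19.2, A = (9.2443, 7.2896). ∠WAF = 86.7° gives AF at 12.900° from the x-axis; with |AF| = 29.5, F = (38.000, 13.876). Then |KF| = |F − K| = 40.454.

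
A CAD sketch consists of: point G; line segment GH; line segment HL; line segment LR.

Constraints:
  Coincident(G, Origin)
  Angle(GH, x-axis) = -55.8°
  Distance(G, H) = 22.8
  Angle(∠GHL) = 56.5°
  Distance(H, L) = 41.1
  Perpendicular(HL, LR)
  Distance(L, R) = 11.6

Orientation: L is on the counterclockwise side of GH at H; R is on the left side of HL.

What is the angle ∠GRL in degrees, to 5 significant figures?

104.57°

G is at the origin; GH runs at -55.8° with length 22.8, so H = 22.8·(cos -55.8°, sin -55.8°) = (12.816, -18.857). ∠GHL = 56.5°, so HL runs at -55.8° + (180° − 56.5°) = 67.700° from the x-axis; with |HL| = 41.1, L = H + 41.1·(cos 67.700°, sin 67.700°) = (28.411, 19.169). HL is perpendicular to LR; with |LR| = 11.6 on the left of HL, R = L + 11.6·(-0.92521, 0.37946) = (17.679, 23.570). Then cos ∠GRL = RG·RL / (|RG||RL|), giving 104.57°.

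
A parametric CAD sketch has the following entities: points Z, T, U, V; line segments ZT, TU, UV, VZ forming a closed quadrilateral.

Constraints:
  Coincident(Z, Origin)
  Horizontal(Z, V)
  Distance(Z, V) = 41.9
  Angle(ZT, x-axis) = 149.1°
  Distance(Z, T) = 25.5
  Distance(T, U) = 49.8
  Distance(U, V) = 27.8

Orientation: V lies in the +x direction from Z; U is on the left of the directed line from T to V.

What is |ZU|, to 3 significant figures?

35.6

Z is at the origin; ZV is horizontal with |ZV| = 41.9 and V in +x, so V = (41.9, 0). ZT runs at 149.1° with |ZT| = 25.5, so T = (-21.9, 13.1). U is determined by |TU| = 49.8 and |UV| = 27.8 together: it lies at the intersection of circle(T, 49.8) and circle(V, 27.8). With |TV| = 65.1, the foot of the radical line on TV is 45.7 from T and the perpendicular offset is √(49.8² − 45.7²) = 19.9. Taking the left-of-TV solution: U = (26.8, 23.4).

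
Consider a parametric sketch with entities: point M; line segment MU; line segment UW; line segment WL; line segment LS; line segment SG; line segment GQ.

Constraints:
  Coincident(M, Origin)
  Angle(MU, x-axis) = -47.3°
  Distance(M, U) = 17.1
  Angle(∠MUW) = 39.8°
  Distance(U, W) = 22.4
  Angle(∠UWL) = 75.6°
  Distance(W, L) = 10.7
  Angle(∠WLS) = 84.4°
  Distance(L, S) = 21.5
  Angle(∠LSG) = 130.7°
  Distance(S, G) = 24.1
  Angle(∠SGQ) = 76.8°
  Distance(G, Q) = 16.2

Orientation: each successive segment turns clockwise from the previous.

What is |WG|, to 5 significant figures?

36.966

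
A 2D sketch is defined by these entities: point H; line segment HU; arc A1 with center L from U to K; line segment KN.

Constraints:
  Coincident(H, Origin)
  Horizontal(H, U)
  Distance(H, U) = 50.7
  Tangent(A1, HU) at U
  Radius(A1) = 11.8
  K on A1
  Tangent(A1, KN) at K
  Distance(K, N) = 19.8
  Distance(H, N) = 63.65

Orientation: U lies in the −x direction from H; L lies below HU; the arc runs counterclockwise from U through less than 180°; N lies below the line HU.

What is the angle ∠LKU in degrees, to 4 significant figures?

32.92°

H is at the origin; HU is horizontal with |HU| = 50.7 and U on the −x side, so U = (-50.70, 0.000). Tangency of A1 to HU means the radius LU is perpendicular to HU, so L = U + (0, -11.8) = (-50.70, -11.80). Since LK ⟂ KN (tangency), |LN| = √(11.8² + 19.8²) = 23.05 regardless of where K sits on A1. So N lies on both circle(H, 63.65) and circle(L, 23.05); the below-HU intersection is N = (-53.36, -34.70). K is the foot of the tangent from N: K = (-61.47, -16.63).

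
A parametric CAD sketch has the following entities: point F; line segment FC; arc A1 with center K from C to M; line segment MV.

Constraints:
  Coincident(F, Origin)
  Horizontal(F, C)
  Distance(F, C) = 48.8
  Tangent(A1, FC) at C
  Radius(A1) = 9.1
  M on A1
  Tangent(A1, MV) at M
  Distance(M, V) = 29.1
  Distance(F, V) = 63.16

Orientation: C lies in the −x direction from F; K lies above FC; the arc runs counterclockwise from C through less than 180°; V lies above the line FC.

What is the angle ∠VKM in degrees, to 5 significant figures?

72.635°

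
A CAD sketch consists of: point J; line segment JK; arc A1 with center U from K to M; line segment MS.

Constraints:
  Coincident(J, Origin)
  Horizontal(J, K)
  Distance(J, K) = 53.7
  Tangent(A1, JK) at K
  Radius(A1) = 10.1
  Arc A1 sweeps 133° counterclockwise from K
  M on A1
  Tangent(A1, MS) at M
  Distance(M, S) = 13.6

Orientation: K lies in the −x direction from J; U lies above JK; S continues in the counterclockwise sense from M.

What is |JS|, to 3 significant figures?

61.8

On A1, K sits at bearing -90° from U; a 133° counterclockwise sweep puts M at bearing 43°, so M = U + 10.1·(cos 43°, sin 43°) = (-46.3, 17.0). Since A1 is tangent to MS there, UM ⟂ MS, so MS runs along (−sin 43°, cos 43°); with |MS| = 13.6, S = (-55.6, 26.9). Then |JS| = |S − J| = 61.8.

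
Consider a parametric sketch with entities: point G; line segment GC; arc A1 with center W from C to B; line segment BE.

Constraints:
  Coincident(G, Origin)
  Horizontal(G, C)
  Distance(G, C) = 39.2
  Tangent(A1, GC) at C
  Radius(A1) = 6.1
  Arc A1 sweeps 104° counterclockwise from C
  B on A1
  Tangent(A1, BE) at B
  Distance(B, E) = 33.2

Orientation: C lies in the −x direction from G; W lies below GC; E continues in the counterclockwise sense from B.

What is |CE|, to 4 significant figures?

39.85

On A1, C sits at bearing 90° from W; a 104° counterclockwise sweep puts B at bearing 194°, so B = W + 6.1·(cos 194°, sin 194°) = (-45.12, -7.576). Since A1 is tangent to BE there, WB ⟂ BE, so BE runs along (−sin 194°, cos 194°); with |BE| = 33.2, E = (-37.09, -39.79). Then |CE| = |E − C| = 39.85.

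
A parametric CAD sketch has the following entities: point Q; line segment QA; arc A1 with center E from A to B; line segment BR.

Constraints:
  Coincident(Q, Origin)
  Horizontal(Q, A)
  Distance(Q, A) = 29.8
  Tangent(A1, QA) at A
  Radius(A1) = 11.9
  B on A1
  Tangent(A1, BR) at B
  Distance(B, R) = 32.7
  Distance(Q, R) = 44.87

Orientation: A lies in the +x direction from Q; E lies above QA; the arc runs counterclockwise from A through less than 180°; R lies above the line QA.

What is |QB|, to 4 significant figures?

43.11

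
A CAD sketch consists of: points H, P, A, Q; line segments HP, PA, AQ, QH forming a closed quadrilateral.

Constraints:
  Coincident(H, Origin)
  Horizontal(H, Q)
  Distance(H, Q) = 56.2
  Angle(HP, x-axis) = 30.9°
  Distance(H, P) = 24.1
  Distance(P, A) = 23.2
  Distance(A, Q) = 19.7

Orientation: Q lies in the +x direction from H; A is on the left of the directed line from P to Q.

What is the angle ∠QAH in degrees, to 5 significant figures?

110.16°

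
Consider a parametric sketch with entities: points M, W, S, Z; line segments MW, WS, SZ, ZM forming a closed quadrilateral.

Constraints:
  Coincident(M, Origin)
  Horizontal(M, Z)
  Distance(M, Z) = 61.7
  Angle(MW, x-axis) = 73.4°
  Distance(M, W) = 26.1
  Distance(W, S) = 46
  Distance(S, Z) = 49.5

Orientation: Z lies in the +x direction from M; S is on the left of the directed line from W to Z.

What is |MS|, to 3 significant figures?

67.2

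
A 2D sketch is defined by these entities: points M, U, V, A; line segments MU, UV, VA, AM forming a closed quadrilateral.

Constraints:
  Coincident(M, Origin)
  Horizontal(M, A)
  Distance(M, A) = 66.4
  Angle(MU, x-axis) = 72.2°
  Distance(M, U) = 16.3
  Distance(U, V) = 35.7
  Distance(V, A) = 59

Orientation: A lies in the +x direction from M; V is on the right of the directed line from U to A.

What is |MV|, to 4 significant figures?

22.46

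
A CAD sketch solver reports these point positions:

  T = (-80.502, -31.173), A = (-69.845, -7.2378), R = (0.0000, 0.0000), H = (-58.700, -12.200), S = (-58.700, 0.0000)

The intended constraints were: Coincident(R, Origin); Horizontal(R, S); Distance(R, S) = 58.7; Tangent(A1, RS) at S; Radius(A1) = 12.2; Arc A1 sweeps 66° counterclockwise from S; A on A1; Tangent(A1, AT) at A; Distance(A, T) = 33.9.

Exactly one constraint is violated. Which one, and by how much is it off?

Distance(A, T) = 33.9 — off by 7.70.

R = (0.00, 0.00) ✓; R.y = 0.00, S.y = 0.00 ✓; |RS| = 58.70 ✓; ∠(HS, SR) = 90.00° ✓; |HS| = 12.20 ✓; bearing(H→A) − bearing(H→S) = 66.00° ✓; |HA| = 12.20 ✓; ∠(HA, AT) = 90.00° ✓; |AT| = 26.20 ✗.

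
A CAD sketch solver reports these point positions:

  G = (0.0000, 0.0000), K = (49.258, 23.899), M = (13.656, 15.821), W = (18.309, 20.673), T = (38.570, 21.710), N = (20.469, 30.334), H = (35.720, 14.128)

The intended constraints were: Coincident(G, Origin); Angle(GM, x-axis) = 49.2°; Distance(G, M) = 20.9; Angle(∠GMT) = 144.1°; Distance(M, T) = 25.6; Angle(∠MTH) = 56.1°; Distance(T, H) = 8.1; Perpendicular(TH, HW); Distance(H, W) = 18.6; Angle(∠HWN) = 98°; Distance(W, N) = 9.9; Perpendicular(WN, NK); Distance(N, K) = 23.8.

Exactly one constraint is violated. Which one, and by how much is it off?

Distance(N, K) = 23.8 — off by 5.70.

G = (0.00, 0.00) ✓; GM at 49.20° ✓; |GM| = 20.90 ✓; ∠GMT = 144.1° ✓; |MT| = 25.60 ✓; ∠MTH = 56.10° ✓; |TH| = 8.100 ✓; ∠(TH, HW) = 90.00° ✓; |HW| = 18.60 ✓; ∠HWN = 98.00° ✓; |WN| = 9.900 ✓; ∠(WN, NK) = 90.00° ✓; |NK| = 29.50 ✗.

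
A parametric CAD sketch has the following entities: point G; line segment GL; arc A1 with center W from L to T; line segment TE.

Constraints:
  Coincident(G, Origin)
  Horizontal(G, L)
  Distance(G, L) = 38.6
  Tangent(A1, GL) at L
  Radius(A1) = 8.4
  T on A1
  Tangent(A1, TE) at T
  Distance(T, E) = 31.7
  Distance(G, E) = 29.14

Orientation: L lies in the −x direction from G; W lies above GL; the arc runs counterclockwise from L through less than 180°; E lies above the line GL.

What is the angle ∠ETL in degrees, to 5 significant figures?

155.52°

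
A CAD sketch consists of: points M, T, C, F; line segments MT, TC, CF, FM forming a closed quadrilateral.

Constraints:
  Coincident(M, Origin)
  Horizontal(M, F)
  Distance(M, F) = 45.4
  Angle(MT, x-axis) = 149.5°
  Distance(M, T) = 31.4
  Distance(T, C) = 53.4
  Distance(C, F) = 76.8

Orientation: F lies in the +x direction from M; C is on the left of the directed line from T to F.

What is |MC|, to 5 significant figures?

61.962

M is at the origin; MF is horizontal with |MF| = 45.4 and F in +x, so F = (45.4, 0). MT runs at 149.5° with |MT| = 31.4, so T = (-27.055, 15.937). C is determined by |TC| = 53.4 and |CF| = 76.8 together: it lies at the intersection of circle(T, 53.4) and circle(F, 76.8). With |TF| = 74.187, the foot of the radical line on TF is 16.560 from T and the perpendicular offset is √(53.4² − 16.560²) = 50.767. Taking the left-of-TF solution: C = (0.023789, 61.962).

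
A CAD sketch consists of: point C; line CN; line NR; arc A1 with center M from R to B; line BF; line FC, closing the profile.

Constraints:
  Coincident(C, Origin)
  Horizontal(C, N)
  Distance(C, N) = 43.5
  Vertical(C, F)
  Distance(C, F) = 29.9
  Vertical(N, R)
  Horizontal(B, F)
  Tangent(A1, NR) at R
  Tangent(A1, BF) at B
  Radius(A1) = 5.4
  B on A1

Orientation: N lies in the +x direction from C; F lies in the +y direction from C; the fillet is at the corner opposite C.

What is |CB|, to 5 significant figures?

48.432

The virtual corner opposite C is at (43.500, 29.900). Since A1 is tangent to NR there, MR ⟂ NR and A1 meets BF tangentially, so MB is at right angles to BF, with radius 5.4, so the center M sits 5.4 in from both sides at M = (38.100, 24.500). That places the tangent points at R = (43.500, 24.500) on NR and B = (38.100, 29.900) on BF. Then |CB| = |B − C| = 48.432.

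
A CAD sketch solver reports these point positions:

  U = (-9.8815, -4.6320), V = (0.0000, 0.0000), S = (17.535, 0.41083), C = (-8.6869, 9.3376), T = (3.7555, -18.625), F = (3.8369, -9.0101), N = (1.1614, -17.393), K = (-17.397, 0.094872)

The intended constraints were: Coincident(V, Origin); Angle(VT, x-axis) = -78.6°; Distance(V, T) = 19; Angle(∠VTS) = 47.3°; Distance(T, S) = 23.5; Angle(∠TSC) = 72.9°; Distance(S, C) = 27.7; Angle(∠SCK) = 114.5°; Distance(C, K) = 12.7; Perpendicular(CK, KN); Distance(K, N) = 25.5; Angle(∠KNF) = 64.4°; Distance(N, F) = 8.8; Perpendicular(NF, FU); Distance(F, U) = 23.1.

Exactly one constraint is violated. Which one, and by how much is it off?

Distance(F, U) = 23.1 — off by 8.70.

V = (0.00, 0.00) ✓; VT at -78.60° ✓; |VT| = 19.00 ✓; ∠VTS = 47.30° ✓; |TS| = 23.50 ✓; ∠TSC = 72.90° ✓; |SC| = 27.70 ✓; ∠SCK = 114.5° ✓; |CK| = 12.70 ✓; ∠(CK, KN) = 90.00° ✓; |KN| = 25.50 ✓; ∠KNF = 64.40° ✓; |NF| = 8.800 ✓; ∠(NF, FU) = 90.00° ✓; |FU| = 14.40 ✗.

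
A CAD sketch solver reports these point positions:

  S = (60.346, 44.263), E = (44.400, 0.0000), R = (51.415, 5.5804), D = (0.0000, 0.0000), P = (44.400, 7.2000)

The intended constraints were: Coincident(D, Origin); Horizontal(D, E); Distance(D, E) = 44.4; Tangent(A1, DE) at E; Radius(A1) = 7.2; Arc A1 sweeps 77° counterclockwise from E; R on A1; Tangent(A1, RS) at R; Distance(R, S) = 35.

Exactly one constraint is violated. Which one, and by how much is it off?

Distance(R, S) = 35 — off by 4.70.

D = (0.00, 0.00) ✓; D.y = 0.00, E.y = 0.00 ✓; |DE| = 44.40 ✓; ∠(PE, ED) = 90.00° ✓; |PE| = 7.200 ✓; bearing(P→R) − bearing(P→E) = 77.00° ✓; |PR| = 7.200 ✓; ∠(PR, RS) = 90.00° ✓; |RS| = 39.70 ✗.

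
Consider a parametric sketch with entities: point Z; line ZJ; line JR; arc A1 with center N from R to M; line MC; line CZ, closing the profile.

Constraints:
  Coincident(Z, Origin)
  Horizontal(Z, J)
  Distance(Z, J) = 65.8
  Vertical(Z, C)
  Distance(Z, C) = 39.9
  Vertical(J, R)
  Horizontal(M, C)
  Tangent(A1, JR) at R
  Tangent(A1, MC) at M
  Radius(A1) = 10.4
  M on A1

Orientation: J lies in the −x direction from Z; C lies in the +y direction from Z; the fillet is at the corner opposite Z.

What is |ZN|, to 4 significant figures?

62.76

Z is at the origin; ZJ is horizontal with |ZJ| = 65.8 and J on the −x side, so J = (-65.80, 0.000). Z and C share the same x with |ZC| = 39.9 and C on the +y side, so C = (0.000, 39.90). The virtual corner opposite Z is at (-65.80, 39.90). The tangent condition forces NR to be normal to JR and tangency of A1 to MC means the radius NM is perpendicular to MC, with radius 10.4, so the center N sits 10.4 in from both sides at N = (-55.40, 29.50). Then |ZN| = |N − Z| = 62.76.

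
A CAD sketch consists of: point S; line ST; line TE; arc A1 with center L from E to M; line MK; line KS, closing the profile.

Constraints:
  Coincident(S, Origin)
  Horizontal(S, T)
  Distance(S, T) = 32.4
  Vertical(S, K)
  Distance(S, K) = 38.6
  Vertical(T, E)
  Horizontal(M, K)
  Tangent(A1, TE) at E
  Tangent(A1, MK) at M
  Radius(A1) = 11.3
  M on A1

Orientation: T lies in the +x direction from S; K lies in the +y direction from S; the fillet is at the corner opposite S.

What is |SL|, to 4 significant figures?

34.50

S and K share the same x with |SK| = 38.6 and K on the +y side, so K = (0.000, 38.60). The virtual corner opposite S is at (32.40, 38.60). A1 meets TE tangentially, so LE is at right angles to TE and A1 meets MK tangentially, so LM is at right angles to MK, with radius 11.3, so the center L sits 11.3 in from both sides at L = (21.10, 27.30). Then |SL| = |L − S| = 34.50.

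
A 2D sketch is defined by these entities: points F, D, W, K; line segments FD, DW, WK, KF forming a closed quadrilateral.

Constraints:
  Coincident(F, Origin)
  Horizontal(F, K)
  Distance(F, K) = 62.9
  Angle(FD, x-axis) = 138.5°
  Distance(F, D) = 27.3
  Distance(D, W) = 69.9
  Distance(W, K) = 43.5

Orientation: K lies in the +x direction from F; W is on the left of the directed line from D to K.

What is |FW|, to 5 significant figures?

60.926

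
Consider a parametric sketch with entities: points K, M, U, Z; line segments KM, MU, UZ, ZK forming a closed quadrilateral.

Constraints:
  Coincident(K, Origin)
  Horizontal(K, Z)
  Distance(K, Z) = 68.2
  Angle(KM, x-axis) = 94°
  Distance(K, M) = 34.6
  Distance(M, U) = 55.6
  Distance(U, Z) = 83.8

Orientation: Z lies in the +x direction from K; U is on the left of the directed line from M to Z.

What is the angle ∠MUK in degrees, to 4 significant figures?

16.97°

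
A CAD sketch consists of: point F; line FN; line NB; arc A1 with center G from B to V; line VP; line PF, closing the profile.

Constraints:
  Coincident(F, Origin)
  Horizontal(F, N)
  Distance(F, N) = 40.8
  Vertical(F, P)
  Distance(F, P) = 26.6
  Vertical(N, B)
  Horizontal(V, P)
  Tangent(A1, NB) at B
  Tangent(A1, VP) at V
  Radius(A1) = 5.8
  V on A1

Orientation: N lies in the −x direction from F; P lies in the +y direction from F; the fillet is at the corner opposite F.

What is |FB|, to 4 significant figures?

45.80

The virtual corner opposite F is at (-40.80, 26.60). Since A1 is tangent to NB there, GB ⟂ NB and the tangent condition forces GV to be normal to VP, with radius 5.8, so the center G sits 5.8 in from both sides at G = (-35.00, 20.80). That places the tangent points at B = (-40.80, 20.80) on NB and V = (-35.00, 26.60) on VP. Then |FB| = |B − F| = 45.80.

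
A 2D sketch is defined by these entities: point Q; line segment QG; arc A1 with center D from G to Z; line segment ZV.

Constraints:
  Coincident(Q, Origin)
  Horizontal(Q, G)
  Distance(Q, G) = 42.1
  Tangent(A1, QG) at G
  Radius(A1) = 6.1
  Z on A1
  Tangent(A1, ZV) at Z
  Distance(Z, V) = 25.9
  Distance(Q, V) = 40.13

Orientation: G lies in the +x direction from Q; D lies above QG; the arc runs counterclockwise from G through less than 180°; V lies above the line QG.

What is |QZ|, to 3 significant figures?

47.6

Checks: |DZ| = 6.100 ✓; ∠(DZ, ZV) = 90.00° ✓; |ZV| = 25.90 ✓; |QV| = 40.13 ✓.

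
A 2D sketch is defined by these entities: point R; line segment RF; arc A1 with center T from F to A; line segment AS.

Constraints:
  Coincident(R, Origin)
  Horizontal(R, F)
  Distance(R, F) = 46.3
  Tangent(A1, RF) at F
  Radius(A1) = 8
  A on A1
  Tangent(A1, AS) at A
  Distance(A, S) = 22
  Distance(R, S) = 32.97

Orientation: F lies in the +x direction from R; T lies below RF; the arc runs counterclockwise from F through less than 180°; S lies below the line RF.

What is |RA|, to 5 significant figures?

40.205

Checks: ∠(TF, FR) = 90.00° ✓; |TF| = 8.000 ✓; |TA| = 8.000 ✓; ∠(TA, AS) = 90.00° ✓; |AS| = 22.00 ✓; |RS| = 32.97 ✓.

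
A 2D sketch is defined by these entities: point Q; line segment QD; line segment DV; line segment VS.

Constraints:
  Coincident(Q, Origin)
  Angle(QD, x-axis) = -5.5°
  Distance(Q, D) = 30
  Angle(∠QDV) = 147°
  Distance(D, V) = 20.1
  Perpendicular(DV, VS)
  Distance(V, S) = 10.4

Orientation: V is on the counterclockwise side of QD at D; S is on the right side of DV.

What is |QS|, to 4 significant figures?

52.57

∠QDV = 147.0°, so DV runs at -5.5° + (180° − 147.0°) = 27.50° from the x-axis; with |DV| = 20.1, V = D + 20.1·(cos 27.50°, sin 27.50°) = (47.69, 6.406). DV is perpendicular to VS; with |VS| = 10.4 on the right of DV, S = V + 10.4·(0.4617, -0.8870) = (52.49, -2.819). Then |QS| = |S − Q| = 52.57.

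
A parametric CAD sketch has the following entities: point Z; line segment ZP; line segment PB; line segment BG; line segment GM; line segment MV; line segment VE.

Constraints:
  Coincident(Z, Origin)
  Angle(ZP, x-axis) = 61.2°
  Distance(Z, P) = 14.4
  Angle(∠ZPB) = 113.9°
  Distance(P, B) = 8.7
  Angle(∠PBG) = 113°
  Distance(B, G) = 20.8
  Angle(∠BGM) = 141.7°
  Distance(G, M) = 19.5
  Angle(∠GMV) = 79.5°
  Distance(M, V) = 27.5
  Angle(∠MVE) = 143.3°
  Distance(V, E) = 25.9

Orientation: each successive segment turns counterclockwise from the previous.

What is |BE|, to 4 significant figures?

33.87

Z is at the origin; ZP runs at 61.2° with length 14.4, so P = (6.937, 12.62). ∠ZPB = 113.9° gives PB at 127.3° from the x-axis; with |PB| = 8.7, B = (1.665, 19.54). ∠PBG = 113.0° gives BG at -165.7° from the x-axis; with |BG| = 20.8, G = (-18.49, 14.40). ∠BGM = 141.7° gives GM at -127.4° from the x-axis; with |GM| = 19.5, M = (-30.33, -1.089). ∠GMV = 79.5° gives MV at -26.90° from the x-axis; with |MV| = 27.5, V = (-5.810, -13.53). ∠MVE = 143.3° gives VE at 9.800° from the x-axis; with |VE| = 25.9, E = (19.71, -9.123). Then |BE| = |E − B| = 33.87.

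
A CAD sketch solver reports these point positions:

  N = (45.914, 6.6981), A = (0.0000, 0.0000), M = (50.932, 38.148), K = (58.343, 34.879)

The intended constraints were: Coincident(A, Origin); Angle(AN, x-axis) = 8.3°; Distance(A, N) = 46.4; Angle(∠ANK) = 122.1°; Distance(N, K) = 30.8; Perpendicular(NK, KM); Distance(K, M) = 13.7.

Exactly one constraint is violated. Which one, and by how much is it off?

Distance(K, M) = 13.7 — off by 5.60.

A = (0.00, 0.00) ✓; AN at 8.300° ✓; |AN| = 46.40 ✓; ∠ANK = 122.1° ✓; |NK| = 30.80 ✓; ∠(NK, KM) = 90.00° ✓; |KM| = 8.100 ✗.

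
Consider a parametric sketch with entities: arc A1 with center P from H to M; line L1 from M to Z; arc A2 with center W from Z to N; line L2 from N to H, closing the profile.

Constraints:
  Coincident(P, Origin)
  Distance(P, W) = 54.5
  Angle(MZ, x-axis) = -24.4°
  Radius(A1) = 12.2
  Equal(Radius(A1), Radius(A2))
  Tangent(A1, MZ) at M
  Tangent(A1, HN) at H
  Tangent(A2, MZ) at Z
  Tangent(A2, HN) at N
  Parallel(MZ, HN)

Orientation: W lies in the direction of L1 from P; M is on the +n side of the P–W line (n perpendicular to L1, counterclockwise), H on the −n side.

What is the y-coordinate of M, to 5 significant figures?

11.110

The slot axis is L1's direction at -24.4°, so u = (cos -24.4°, sin -24.4°) = (0.91068, -0.41310) and n = (−sin -24.4°, cos -24.4°) = (0.41310, 0.91068). P is at the origin and W lies 54.5 along u from P, so W = 54.5·u = (49.632, -22.514). Tangency of A1 to both parallel lines with radius 12.2 puts M and H at P ± 12.2·n: M = (5.0399, 11.110), H = (-5.0399, -11.110). So M.y = 11.110.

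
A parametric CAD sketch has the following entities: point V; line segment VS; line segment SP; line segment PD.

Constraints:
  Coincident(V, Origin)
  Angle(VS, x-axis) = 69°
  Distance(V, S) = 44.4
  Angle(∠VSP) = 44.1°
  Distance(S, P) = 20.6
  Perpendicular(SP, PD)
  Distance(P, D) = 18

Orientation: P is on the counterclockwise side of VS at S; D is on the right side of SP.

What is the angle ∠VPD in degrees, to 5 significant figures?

159.94°

V is at the origin; VS runs at 69.0° with length 44.4, so S = 44.4·(cos 69.0°, sin 69.0°) = (15.912, 41.451). ∠VSP = 44.1°, so SP runs at 69.0° + (180° − 44.1°) = 204.90° from the x-axis; with |SP| = 20.6, P = S + 20.6·(cos 204.90°, sin 204.90°) = (-2.7736, 32.778). SP is perpendicular to PD; with |PD| = 18.0 on the right of SP, D = P + 18.0·(-0.42104, 0.90704) = (-10.352, 49.104). Then cos ∠VPD = PV·PD / (|PV||PD|), giving 159.94°.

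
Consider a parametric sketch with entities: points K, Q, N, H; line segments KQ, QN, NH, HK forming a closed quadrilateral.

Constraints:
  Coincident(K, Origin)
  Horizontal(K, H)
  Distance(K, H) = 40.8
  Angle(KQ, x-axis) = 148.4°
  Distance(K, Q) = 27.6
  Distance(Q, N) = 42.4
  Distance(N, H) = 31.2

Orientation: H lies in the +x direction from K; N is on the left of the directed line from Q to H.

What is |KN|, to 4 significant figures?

28.30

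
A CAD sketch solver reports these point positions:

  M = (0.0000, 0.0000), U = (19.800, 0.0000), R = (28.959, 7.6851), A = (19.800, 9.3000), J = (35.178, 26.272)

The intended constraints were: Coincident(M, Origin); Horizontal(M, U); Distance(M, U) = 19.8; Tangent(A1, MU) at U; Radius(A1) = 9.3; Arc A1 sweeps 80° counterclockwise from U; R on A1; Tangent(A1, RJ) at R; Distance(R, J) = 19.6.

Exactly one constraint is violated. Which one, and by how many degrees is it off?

Tangent(A1, RJ) at R — off by 8.50°.

M = (0.00, 0.00) ✓; M.y = 0.00, U.y = 0.00 ✓; |MU| = 19.80 ✓; ∠(AU, UM) = 90.00° ✓; |AU| = 9.300 ✓; bearing(A→R) − bearing(A→U) = 80.00° ✓; |AR| = 9.300 ✓; ∠(AR, RJ) = 98.50° ✗; |RJ| = 19.60 ✓.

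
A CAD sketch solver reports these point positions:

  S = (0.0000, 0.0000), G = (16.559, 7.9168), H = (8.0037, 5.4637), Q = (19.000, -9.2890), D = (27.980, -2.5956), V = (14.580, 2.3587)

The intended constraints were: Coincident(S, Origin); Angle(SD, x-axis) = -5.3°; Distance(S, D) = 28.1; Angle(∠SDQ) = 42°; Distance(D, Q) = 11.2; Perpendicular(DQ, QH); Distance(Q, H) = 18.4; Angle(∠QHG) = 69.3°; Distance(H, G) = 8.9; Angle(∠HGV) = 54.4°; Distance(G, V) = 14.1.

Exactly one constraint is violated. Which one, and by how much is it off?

Distance(G, V) = 14.1 — off by 8.20.

S = (0.00, 0.00) ✓; SD at -5.300° ✓; |SD| = 28.10 ✓; ∠SDQ = 42.00° ✓; |DQ| = 11.20 ✓; ∠(DQ, QH) = 90.00° ✓; |QH| = 18.40 ✓; ∠QHG = 69.30° ✓; |HG| = 8.900 ✓; ∠HGV = 54.40° ✓; |GV| = 5.900 ✗.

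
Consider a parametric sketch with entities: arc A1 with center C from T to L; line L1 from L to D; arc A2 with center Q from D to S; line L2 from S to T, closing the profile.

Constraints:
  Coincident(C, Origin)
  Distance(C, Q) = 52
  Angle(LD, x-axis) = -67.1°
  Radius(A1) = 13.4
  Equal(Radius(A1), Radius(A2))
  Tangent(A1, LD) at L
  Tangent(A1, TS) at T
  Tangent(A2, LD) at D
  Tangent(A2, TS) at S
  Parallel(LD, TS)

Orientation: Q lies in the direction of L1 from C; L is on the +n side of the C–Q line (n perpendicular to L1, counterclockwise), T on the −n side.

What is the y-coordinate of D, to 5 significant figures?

-42.687

The slot axis is L1's direction at -67.1°, so u = (cos -67.1°, sin -67.1°) = (0.38912, -0.92119) and n = (−sin -67.1°, cos -67.1°) = (0.92119, 0.38912). C is at the origin and Q lies 52.0 along u from C, so Q = 52.0·u = (20.234, -47.902). Tangency of A1 to both parallel lines with radius 13.4 puts L and T at C ± 13.4·n: L = (12.344, 5.2143), T = (-12.344, -5.2143). Equal radii place D and S the same way about Q: D = Q + 13.4·n = (32.578, -42.687), S = Q − 13.4·n = (7.8906, -53.116). So D.y = -42.687.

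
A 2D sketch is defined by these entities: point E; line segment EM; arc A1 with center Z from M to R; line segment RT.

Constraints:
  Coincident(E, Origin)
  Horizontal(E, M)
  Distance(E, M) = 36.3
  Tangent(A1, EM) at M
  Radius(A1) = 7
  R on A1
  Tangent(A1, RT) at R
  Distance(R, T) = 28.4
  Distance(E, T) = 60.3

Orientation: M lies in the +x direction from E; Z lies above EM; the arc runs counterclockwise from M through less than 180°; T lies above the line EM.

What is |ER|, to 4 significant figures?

43.32

Checks: ∠(ZM, ME) = 90.00° ✓; |ZM| = 7.000 ✓; |ZR| = 7.000 ✓; ∠(ZR, RT) = 90.00° ✓; |RT| = 28.40 ✓; |ET| = 60.30 ✓.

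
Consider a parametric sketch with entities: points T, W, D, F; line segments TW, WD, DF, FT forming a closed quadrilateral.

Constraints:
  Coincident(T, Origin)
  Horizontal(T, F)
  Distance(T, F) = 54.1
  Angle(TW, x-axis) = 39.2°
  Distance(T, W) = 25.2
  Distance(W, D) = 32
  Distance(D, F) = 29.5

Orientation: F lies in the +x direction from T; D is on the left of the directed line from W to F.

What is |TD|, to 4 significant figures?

56.71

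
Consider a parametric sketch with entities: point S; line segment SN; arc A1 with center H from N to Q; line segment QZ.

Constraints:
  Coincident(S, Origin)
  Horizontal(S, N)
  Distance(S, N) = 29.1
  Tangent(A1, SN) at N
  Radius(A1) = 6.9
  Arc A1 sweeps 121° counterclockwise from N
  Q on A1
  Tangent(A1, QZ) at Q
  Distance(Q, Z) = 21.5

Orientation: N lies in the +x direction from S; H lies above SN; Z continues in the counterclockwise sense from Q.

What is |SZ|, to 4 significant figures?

37.52

S is at the origin; SN is horizontal with |SN| = 29.1 and N on the +x side, so N = (29.10, 0.000). The tangent condition forces HN to be normal to SN, so H = N + (0, 6.9) = (29.10, 6.900). On A1, N sits at bearing -90° from H; a 121° counterclockwise sweep puts Q at bearing 31°, so Q = H + 6.9·(cos 31°, sin 31°) = (35.01, 10.45). Since A1 is tangent to QZ there, HQ ⟂ QZ, so QZ runs along (−sin 31°, cos 31°); with |QZ| = 21.5, Z = (23.94, 28.88). Then |SZ| = |Z − S| = 37.52.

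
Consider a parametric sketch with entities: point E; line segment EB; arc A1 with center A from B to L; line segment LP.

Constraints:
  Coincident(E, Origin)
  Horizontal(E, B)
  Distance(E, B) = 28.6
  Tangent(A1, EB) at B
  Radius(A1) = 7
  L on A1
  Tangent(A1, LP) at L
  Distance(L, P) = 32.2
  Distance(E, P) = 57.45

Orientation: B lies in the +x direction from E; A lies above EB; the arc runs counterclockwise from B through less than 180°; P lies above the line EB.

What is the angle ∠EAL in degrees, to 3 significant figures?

148°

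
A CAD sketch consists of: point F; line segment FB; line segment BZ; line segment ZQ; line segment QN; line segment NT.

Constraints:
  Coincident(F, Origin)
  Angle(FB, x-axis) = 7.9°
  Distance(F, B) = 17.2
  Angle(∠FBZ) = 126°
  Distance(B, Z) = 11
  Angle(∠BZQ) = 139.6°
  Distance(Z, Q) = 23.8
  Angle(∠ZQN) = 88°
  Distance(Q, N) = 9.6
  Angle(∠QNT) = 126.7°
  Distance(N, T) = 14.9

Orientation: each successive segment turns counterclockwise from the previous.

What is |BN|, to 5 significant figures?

31.937

F is at the origin; FB runs at 7.9° with length 17.2, so B = (17.037, 2.3640). ∠FBZ = 126.0° gives BZ at 61.900° from the x-axis; with |BZ| = 11.0, Z = (22.218, 12.067). ∠BZQ = 139.6° gives ZQ at 102.30° from the x-axis; with |ZQ| = 23.8, Q = (17.148, 35.321). ∠ZQN = 88.0° gives QN at -165.70° from the x-axis; with |QN| = 9.6, N = (7.8452, 32.950). Then |BN| = |N − B| = 31.937.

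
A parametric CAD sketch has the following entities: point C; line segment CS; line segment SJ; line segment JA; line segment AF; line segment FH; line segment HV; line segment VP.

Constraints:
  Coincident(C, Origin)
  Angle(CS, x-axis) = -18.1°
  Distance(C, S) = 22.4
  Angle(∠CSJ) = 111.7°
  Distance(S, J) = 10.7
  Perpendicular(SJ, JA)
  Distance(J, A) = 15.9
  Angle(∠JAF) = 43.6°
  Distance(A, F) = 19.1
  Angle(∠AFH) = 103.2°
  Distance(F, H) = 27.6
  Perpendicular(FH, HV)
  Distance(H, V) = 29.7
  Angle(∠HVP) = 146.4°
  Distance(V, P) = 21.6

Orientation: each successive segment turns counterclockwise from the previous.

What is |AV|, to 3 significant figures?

33.8

C is at the origin; CS runs at -18.1° with length 22.4, so S = (21.3, -6.96). ∠CSJ = 111.7° gives SJ at 50.2° from the x-axis; with |SJ| = 10.7, J = (28.1, 1.26). SJ ⟂ JA, so JA runs at 140°; with |JA| = 15.9, A = (15.9, 11.4). ∠JAF = 43.6° gives AF at -83.4° from the x-axis; with |AF| = 19.1, F = (18.1, -7.53). ∠AFH = 103.2° gives FH at -6.60° from the x-axis; with |FH| = 27.6, H = (45.5, -10.7). The perpendicularity gives HV at right angles to FH, so HV runs at 83.4°; with |HV| = 29.7, V = (49.0, 18.8). Then |AV| = |V − A| = 33.8.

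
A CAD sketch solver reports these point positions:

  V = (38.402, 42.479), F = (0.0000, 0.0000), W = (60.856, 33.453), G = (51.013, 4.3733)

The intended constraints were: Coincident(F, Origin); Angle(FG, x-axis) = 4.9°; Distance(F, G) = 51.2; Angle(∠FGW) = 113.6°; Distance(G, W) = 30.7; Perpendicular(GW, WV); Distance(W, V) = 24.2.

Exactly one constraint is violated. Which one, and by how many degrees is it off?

Perpendicular(GW, WV) — off by 3.20°.

F = (0.00, 0.00) ✓; FG at 4.900° ✓; |FG| = 51.20 ✓; ∠FGW = 113.6° ✓; |GW| = 30.70 ✓; ∠(GW, WV) = 86.80° ✗; |WV| = 24.20 ✓.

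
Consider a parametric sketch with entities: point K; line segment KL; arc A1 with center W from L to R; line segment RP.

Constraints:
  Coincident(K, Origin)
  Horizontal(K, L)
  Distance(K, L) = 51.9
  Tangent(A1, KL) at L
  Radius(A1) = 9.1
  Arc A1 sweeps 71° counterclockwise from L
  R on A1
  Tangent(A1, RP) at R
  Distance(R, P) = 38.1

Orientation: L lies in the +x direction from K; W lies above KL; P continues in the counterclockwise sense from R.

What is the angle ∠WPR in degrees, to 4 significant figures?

13.43°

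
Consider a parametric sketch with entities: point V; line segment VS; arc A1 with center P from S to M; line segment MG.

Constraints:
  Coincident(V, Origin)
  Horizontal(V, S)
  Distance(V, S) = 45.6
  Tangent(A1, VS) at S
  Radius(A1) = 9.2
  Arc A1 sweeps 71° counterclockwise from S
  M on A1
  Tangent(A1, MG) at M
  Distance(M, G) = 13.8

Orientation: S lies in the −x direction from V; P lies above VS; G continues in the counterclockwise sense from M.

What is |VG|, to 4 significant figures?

37.70

V is at the origin; V and S share the same y with |VS| = 45.6 and S on the −x side, so S = (-45.60, 0.000). The tangent condition forces PS to be normal to VS, so P = S + (0, 9.2) = (-45.60, 9.200). On A1, S sits at bearing -90° from P; a 71° counterclockwise sweep puts M at bearing -19°, so M = P + 9.2·(cos -19°, sin -19°) = (-36.90, 6.205). The tangent condition forces PM to be normal to MG, so MG runs along (−sin -19°, cos -19°); with |MG| = 13.8, G = (-32.41, 19.25). Then |VG| = |G − V| = 37.70.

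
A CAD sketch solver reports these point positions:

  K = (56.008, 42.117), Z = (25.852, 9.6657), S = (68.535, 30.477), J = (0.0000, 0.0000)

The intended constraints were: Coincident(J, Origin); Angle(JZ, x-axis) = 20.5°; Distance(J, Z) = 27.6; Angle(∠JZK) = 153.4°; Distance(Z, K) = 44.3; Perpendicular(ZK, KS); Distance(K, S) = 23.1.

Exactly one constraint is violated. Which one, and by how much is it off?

Distance(K, S) = 23.1 — off by 6.00.

J = (0.00, 0.00) ✓; JZ at 20.50° ✓; |JZ| = 27.60 ✓; ∠JZK = 153.4° ✓; |ZK| = 44.30 ✓; ∠(ZK, KS) = 90.00° ✓; |KS| = 17.10 ✗.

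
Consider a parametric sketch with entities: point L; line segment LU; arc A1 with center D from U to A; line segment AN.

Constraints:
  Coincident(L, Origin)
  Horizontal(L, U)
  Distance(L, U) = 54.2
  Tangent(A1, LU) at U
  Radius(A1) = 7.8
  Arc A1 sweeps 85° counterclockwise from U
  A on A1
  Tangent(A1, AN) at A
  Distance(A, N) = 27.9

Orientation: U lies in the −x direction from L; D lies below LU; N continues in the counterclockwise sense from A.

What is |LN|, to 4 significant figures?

73.26

On A1, U sits at bearing 90° from D; an 85° counterclockwise sweep puts A at bearing 175°, so A = D + 7.8·(cos 175°, sin 175°) = (-61.97, -7.120). The tangent condition forces DA to be normal to AN, so AN runs along (−sin 175°, cos 175°); with |AN| = 27.9, N = (-64.40, -34.91). Then |LN| = |N − L| = 73.26.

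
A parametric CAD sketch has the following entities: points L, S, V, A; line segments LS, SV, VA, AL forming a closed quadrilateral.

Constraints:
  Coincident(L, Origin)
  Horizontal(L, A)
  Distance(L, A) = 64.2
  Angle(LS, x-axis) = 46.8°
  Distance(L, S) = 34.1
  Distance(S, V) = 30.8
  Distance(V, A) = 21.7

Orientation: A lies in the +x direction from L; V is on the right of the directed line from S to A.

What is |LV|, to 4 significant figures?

42.52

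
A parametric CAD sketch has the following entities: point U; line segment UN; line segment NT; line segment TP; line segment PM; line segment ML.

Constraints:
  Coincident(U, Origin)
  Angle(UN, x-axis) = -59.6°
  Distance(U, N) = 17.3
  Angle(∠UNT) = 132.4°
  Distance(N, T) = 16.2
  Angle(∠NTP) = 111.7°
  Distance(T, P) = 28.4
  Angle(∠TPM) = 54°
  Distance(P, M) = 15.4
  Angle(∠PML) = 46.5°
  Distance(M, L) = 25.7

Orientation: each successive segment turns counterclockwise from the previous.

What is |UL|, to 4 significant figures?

45.36

U is at the origin; UN runs at -59.6° with length 17.3, so N = (8.754, -14.92). ∠UNT = 132.4° gives NT at -12.00° from the x-axis; with |NT| = 16.2, T = (24.60, -18.29). ∠NTP = 111.7° gives TP at 56.30° from the x-axis; with |TP| = 28.4, P = (40.36, 5.338). ∠TPM = 54.0° gives PM at -177.7° from the x-axis; with |PM| = 15.4, M = (24.97, 4.720). ∠PML = 46.5° gives ML at -44.20° from the x-axis; with |ML| = 25.7, L = (43.39, -13.20). Then |UL| = |L − U| = 45.36.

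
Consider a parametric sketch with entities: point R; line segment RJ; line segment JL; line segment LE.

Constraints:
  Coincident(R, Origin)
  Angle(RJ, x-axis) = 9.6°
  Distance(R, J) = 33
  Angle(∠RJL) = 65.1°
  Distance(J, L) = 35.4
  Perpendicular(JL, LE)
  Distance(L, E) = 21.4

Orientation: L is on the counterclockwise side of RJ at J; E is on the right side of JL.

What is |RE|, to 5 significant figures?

55.655

R is at the origin; RJ runs at 9.6° with length 33.0, so J = 33.0·(cos 9.6°, sin 9.6°) = (32.538, 5.5034). ∠RJL = 65.1°, so JL runs at 9.6° + (180° − 65.1°) = 124.50° from the x-axis; with |JL| = 35.4, L = J + 35.4·(cos 124.50°, sin 124.50°) = (12.487, 34.677). JL is perpendicular to LE; with |LE| = 21.4 on the right of JL, E = L + 21.4·(0.82413, 0.56641) = (30.123, 46.799). Then |RE| = |E − R| = 55.655.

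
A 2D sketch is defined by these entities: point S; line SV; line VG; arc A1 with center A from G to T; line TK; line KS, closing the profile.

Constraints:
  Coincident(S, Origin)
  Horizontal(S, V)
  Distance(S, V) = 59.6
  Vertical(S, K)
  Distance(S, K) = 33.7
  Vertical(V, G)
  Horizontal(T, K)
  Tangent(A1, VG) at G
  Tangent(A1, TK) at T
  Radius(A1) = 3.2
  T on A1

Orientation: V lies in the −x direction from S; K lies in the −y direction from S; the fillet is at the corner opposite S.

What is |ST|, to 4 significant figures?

65.70

The virtual corner opposite S is at (-59.60, -33.70). The tangent condition forces AG to be normal to VG and A1 meets TK tangentially, so AT is at right angles to TK, with radius 3.2, so the center A sits 3.2 in from both sides at A = (-56.40, -30.50). That places the tangent points at G = (-59.60, -30.50) on VG and T = (-56.40, -33.70) on TK. Then |ST| = |T − S| = 65.70.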